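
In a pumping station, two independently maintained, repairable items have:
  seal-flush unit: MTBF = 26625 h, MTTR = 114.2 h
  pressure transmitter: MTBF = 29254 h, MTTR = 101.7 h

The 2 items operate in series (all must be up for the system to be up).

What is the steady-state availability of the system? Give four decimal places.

0.9923

A(seal-flush unit) = MTBF/(MTBF+MTTR) = 26625/(26625+114.2) = 0.995729
A(pressure transmitter) = MTBF/(MTBF+MTTR) = 29254/(29254+101.7) = 0.996536
Series availability: 0.995729 × 0.996536 = 0.9923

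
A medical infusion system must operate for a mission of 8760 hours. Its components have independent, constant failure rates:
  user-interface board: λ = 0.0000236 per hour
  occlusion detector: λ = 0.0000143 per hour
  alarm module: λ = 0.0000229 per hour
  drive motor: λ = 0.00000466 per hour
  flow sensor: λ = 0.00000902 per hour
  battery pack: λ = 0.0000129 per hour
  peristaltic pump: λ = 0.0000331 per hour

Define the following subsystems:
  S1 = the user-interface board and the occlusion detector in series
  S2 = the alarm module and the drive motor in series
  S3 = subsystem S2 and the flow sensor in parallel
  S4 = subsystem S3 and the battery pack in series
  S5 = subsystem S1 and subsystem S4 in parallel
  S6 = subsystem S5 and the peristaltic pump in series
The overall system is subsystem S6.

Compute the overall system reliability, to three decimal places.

R(user-interface board) = exp(−0.0000236 × 8760) = 0.81323
R(occlusion detector) = exp(−0.0000143 × 8760) = 0.88226
R(alarm module) = exp(−0.0000229 × 8760) = 0.81824
R(drive motor) = exp(−0.00000466 × 8760) = 0.96000
R(flow sensor) = exp(−0.00000902 × 8760) = 0.92403
R(battery pack) = exp(−0.0000129 × 8760) = 0.89315
R(peristaltic pump) = exp(−0.0000331 × 8760) = 0.74830
Series (user-interface board and occlusion detector): 0.81323 × 0.88226 = 0.71748
Series (alarm module and drive motor): 0.81824 × 0.96000 = 0.78551
Parallel ([0.78551] and flow sensor): 1 − (1 − 0.78551)(1 − 0.92403) = 0.98371
Series ([0.98371] and battery pack): 0.98371 × 0.89315 = 0.87860
Parallel ([0.71748] and [0.87860]): 1 − (1 − 0.71748)(1 − 0.87860) = 0.96570
Series ([0.96570] and peristaltic pump): 0.96570 × 0.74830 = 0.723

0.723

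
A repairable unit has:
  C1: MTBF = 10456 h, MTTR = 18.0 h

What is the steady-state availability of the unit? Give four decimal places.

0.9983

A(C1) = MTBF/(MTBF+MTTR) = 10456/(10456+18.0) = 0.9983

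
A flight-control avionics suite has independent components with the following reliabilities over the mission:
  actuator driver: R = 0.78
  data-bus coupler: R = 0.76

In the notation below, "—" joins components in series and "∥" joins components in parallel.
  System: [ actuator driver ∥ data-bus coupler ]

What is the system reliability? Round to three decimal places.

Parallel (actuator driver and data-bus coupler): 1 − (1 − 0.78000)(1 − 0.76000) = 0.947

0.947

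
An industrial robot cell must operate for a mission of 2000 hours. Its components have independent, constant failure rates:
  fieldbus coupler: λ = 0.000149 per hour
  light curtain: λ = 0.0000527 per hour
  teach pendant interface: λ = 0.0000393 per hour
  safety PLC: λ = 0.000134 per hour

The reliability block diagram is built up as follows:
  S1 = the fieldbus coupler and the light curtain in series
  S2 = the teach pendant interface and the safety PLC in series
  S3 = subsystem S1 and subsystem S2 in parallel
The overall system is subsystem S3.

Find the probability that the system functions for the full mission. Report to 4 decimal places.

R(fieldbus coupler) = exp(−0.000149 × 2000) = 0.742301
R(light curtain) = exp(−0.0000527 × 2000) = 0.899964
R(teach pendant interface) = exp(−0.0000393 × 2000) = 0.924410
R(safety PLC) = exp(−0.000134 × 2000) = 0.764908
Series (fieldbus coupler and light curtain): 0.742301 × 0.899964 = 0.668044
Series (teach pendant interface and safety PLC): 0.924410 × 0.764908 = 0.707089
Parallel ([0.668044] and [0.707089]): 1 − (1 − 0.668044)(1 − 0.707089) = 0.9028

0.9028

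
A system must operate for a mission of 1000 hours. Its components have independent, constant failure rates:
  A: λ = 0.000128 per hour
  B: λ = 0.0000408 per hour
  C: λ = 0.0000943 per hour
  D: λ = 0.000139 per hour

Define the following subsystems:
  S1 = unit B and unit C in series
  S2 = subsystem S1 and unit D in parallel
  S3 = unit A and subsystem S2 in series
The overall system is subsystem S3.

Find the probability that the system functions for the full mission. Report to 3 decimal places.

0.865

R(A) = exp(−0.000128 × 1000) = 0.87985
R(B) = exp(−0.0000408 × 1000) = 0.96002
R(C) = exp(−0.0000943 × 1000) = 0.91001
R(D) = exp(−0.000139 × 1000) = 0.87023
Series (B and C): 0.96002 × 0.91001 = 0.87363
Parallel ([0.87363] and D): 1 − (1 − 0.87363)(1 − 0.87023) = 0.98360
Series (A and [0.98360]): 0.87985 × 0.98360 = 0.865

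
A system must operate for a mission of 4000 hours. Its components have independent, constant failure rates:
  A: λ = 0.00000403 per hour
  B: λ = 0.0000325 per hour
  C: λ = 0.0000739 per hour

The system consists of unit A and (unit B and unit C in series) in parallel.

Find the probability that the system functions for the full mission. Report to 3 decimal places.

R(A) = exp(−0.00000403 × 4000) = 0.98401
R(B) = exp(−0.0000325 × 4000) = 0.87810
R(C) = exp(−0.0000739 × 4000) = 0.74409
Series (B and C): 0.87810 × 0.74409 = 0.65339
Parallel (A and [0.65339]): 1 − (1 − 0.98401)(1 − 0.65339) = 0.994

0.994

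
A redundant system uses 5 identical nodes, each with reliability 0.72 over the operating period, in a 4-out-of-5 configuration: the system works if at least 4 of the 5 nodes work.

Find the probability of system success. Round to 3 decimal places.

R = Σ_{i=4}^{5} C(5,i) p^i (1−p)^{5−i} with p = 0.72
C(5,4)·0.72^4·0.28^1 = 0.37623
C(5,5)·0.72^5·0.28^0 = 0.19349
Sum = 0.570

0.570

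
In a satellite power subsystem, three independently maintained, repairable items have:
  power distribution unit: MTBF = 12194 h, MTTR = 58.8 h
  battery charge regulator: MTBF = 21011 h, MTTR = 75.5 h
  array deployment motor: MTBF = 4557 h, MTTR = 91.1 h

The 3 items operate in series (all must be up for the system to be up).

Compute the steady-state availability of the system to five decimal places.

A(power distribution unit) = MTBF/(MTBF+MTTR) = 12194/(12194+58.8) = 0.995201
A(battery charge regulator) = MTBF/(MTBF+MTTR) = 21011/(21011+75.5) = 0.996420
A(array deployment motor) = MTBF/(MTBF+MTTR) = 4557/(4557+91.1) = 0.980401
Series availability: 0.995201 × 0.996420 × 0.980401 = 0.97220

0.97220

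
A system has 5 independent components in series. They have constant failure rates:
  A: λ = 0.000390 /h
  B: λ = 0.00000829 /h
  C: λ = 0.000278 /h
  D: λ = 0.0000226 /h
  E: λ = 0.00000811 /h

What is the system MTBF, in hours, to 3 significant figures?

Series of exponential components: λ_sys = Σ λ_i
λ_sys = 0.000390 + 0.00000829 + 0.000278 + 0.0000226 + 0.00000811 = 7.0700e-04 /h
MTBF = 1 / λ_sys = 1410 h

1410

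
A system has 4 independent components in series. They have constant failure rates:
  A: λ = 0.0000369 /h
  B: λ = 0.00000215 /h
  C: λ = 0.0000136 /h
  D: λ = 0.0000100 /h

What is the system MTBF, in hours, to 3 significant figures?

16000

Series of exponential components: λ_sys = Σ λ_i
λ_sys = 0.0000369 + 0.00000215 + 0.0000136 + 0.0000100 = 6.2650e-05 /h
MTBF = 1 / λ_sys = 16000 h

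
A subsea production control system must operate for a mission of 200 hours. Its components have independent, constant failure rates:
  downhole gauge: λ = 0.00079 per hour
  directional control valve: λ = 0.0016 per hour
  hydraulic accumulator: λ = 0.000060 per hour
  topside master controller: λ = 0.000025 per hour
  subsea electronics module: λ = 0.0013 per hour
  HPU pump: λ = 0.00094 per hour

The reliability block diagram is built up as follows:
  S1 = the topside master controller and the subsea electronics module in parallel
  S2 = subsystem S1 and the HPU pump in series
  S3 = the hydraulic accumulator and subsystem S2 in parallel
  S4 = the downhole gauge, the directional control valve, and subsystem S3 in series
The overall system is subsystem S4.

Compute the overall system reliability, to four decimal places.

R(downhole gauge) = exp(−0.00079 × 200) = 0.853850
R(directional control valve) = exp(−0.0016 × 200) = 0.726149
R(hydraulic accumulator) = exp(−0.000060 × 200) = 0.988072
R(topside master controller) = exp(−0.000025 × 200) = 0.995012
R(subsea electronics module) = exp(−0.0013 × 200) = 0.771052
R(HPU pump) = exp(−0.00094 × 200) = 0.828615
Parallel (topside master controller and subsea electronics module): 1 − (1 − 0.995012)(1 − 0.771052) = 0.998858
Series ([0.998858] and HPU pump): 0.998858 × 0.828615 = 0.827669
Parallel (hydraulic accumulator and [0.827669]): 1 − (1 − 0.988072)(1 − 0.827669) = 0.997944
Series (downhole gauge, directional control valve, and [0.997944]): 0.853850 × 0.726149 × 0.997944 = 0.6187

0.6187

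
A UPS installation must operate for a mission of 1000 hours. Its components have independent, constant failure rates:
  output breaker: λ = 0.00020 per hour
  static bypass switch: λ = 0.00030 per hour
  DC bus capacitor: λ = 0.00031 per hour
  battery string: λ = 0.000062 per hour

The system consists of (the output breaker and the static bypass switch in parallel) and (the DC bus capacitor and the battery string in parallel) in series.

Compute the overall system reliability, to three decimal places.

R(output breaker) = exp(−0.00020 × 1000) = 0.81873
R(static bypass switch) = exp(−0.00030 × 1000) = 0.74082
R(DC bus capacitor) = exp(−0.00031 × 1000) = 0.73345
R(battery string) = exp(−0.000062 × 1000) = 0.93988
Parallel (output breaker and static bypass switch): 1 − (1 − 0.81873)(1 − 0.74082) = 0.95302
Parallel (DC bus capacitor and battery string): 1 − (1 − 0.73345)(1 − 0.93988) = 0.98398
Series ([0.95302] and [0.98398]): 0.95302 × 0.98398 = 0.938

0.938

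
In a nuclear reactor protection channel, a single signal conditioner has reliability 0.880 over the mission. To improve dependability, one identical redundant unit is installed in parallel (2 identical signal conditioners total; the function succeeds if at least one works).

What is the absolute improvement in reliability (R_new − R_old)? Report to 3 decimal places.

0.106

R_before = 0.880
R_after = 1 − (1 − 0.880)^2 = 0.986
ΔR = 0.986 − 0.880 = 0.106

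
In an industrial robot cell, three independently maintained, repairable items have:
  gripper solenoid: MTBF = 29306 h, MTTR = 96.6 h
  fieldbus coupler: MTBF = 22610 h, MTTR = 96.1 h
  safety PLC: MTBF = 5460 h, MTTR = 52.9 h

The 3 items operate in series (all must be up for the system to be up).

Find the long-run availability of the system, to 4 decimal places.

0.9830

A(gripper solenoid) = MTBF/(MTBF+MTTR) = 29306/(29306+96.6) = 0.996715
A(fieldbus coupler) = MTBF/(MTBF+MTTR) = 22610/(22610+96.1) = 0.995768
A(safety PLC) = MTBF/(MTBF+MTTR) = 5460/(5460+52.9) = 0.990404
Series availability: 0.996715 × 0.995768 × 0.990404 = 0.9830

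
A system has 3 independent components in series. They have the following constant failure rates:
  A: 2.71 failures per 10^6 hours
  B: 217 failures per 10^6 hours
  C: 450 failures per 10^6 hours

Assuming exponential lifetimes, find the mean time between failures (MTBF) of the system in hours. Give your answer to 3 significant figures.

Series of exponential components: λ_sys = Σ λ_i
λ_sys = 0.00000271 + 0.000217 + 0.000450 = 6.6971e-04 /h
MTBF = 1 / λ_sys = 1490 h

1490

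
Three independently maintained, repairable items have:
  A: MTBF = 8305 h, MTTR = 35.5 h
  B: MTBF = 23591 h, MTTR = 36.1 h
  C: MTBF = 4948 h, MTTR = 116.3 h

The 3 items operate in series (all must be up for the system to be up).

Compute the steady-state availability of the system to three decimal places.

A(A) = MTBF/(MTBF+MTTR) = 8305/(8305+35.5) = 0.995744
A(B) = MTBF/(MTBF+MTTR) = 23591/(23591+36.1) = 0.998472
A(C) = MTBF/(MTBF+MTTR) = 4948/(4948+116.3) = 0.977035
Series availability: 0.995744 × 0.998472 × 0.977035 = 0.971

0.971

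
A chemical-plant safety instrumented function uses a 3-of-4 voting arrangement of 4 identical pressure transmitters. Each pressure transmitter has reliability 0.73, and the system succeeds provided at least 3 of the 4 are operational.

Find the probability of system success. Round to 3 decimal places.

0.704

R = Σ_{i=3}^{4} C(4,i) p^i (1−p)^{4−i} with p = 0.73
C(4,3)·0.73^3·0.27^1 = 0.42014
C(4,4)·0.73^4·0.27^0 = 0.28398
Sum = 0.704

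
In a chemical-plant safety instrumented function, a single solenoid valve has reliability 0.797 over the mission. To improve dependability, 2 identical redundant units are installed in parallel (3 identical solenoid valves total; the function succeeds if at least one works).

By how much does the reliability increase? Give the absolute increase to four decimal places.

R_before = 0.797
R_after = 1 − (1 − 0.797)^3 = 0.9916
ΔR = 0.9916 − 0.797 = 0.1946

0.1946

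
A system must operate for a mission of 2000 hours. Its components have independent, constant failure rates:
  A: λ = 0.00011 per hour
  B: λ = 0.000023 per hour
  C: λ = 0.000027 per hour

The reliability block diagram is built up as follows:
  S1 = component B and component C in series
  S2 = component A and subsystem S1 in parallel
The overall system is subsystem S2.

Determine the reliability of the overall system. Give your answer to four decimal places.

R(A) = exp(−0.00011 × 2000) = 0.802519
R(B) = exp(−0.000023 × 2000) = 0.955042
R(C) = exp(−0.000027 × 2000) = 0.947432
Series (B and C): 0.955042 × 0.947432 = 0.904837
Parallel (A and [0.904837]): 1 − (1 − 0.802519)(1 − 0.904837) = 0.9812

0.9812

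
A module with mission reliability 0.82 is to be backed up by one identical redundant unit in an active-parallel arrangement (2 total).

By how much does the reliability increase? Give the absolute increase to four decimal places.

R_before = 0.82
R_after = 1 − (1 − 0.82)^2 = 0.9676
ΔR = 0.9676 − 0.82 = 0.1476

0.1476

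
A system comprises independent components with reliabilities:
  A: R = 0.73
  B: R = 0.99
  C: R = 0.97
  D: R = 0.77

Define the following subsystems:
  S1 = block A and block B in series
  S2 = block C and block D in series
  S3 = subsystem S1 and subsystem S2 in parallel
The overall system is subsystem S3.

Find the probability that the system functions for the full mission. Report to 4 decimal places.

0.9298

Series (A and B): 0.730000 × 0.990000 = 0.722700
Series (C and D): 0.970000 × 0.770000 = 0.746900
Parallel ([0.722700] and [0.746900]): 1 − (1 − 0.722700)(1 − 0.746900) = 0.9298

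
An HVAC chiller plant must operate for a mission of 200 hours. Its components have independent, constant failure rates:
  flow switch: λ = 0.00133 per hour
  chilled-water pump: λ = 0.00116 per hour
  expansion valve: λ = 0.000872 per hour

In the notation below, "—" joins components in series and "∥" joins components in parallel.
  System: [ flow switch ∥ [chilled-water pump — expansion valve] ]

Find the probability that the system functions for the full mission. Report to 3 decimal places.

0.922

R(flow switch) = exp(−0.00133 × 200) = 0.76644
R(chilled-water pump) = exp(−0.00116 × 200) = 0.79295
R(expansion valve) = exp(−0.000872 × 200) = 0.83996
Series (chilled-water pump and expansion valve): 0.79295 × 0.83996 = 0.66605
Parallel (flow switch and [0.66605]): 1 − (1 − 0.76644)(1 − 0.66605) = 0.922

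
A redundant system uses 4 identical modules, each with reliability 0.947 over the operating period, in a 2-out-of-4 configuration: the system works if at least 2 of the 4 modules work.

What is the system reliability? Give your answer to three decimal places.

0.999

R = Σ_{i=2}^{4} C(4,i) p^i (1−p)^{4−i} with p = 0.947
C(4,2)·0.947^2·0.053^2 = 0.01511
C(4,3)·0.947^3·0.053^1 = 0.18005
C(4,4)·0.947^4·0.053^0 = 0.80427
Sum = 0.999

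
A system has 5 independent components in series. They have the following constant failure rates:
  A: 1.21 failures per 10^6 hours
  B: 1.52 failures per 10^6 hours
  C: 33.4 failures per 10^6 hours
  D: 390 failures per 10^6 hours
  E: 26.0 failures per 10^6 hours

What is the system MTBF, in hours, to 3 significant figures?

Series of exponential components: λ_sys = Σ λ_i
λ_sys = 0.00000121 + 0.00000152 + 0.0000334 + 0.000390 + 0.0000260 = 4.5213e-04 /h
MTBF = 1 / λ_sys = 2210 h

2210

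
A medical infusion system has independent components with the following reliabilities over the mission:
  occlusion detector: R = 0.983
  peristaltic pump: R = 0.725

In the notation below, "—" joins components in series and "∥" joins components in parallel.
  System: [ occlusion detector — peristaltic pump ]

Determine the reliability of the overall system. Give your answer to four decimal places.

0.7127

Series (occlusion detector and peristaltic pump): 0.983000 × 0.725000 = 0.7127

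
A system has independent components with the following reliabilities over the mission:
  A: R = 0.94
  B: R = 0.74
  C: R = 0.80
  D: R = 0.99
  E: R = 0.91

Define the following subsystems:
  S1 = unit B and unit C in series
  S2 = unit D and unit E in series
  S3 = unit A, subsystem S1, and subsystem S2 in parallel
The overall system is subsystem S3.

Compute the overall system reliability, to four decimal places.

0.9976

Series (B and C): 0.740000 × 0.800000 = 0.592000
Series (D and E): 0.990000 × 0.910000 = 0.900900
Parallel (A, [0.592000], and [0.900900]): 1 − (1 − 0.940000)(1 − 0.592000)(1 − 0.900900) = 0.9976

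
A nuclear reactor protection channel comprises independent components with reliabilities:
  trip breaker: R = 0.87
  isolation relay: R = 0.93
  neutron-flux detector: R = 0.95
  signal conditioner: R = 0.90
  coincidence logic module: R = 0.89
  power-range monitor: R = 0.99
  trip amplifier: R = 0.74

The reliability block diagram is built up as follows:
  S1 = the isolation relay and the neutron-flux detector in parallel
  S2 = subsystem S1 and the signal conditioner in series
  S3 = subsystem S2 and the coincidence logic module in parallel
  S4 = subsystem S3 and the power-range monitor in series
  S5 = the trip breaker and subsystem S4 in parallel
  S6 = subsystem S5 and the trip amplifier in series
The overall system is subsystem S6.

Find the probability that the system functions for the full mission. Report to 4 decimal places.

0.7380

Parallel (isolation relay and neutron-flux detector): 1 − (1 − 0.930000)(1 − 0.950000) = 0.996500
Series ([0.996500] and signal conditioner): 0.996500 × 0.900000 = 0.896850
Parallel ([0.896850] and coincidence logic module): 1 − (1 − 0.896850)(1 − 0.890000) = 0.988654
Series ([0.988654] and power-range monitor): 0.988654 × 0.990000 = 0.978767
Parallel (trip breaker and [0.978767]): 1 − (1 − 0.870000)(1 − 0.978767) = 0.997240
Series ([0.997240] and trip amplifier): 0.997240 × 0.740000 = 0.7380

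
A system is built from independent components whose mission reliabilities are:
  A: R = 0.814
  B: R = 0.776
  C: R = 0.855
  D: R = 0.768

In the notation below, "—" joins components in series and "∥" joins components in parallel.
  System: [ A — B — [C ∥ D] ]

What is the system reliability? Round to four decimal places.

Parallel (C and D): 1 − (1 − 0.855000)(1 − 0.768000) = 0.966360
Series (A, B, and [0.966360]): 0.814000 × 0.776000 × 0.966360 = 0.6104

0.6104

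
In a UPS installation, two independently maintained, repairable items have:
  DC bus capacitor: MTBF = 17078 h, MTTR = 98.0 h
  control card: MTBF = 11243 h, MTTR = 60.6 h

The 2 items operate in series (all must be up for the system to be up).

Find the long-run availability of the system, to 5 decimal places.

A(DC bus capacitor) = MTBF/(MTBF+MTTR) = 17078/(17078+98.0) = 0.994294
A(control card) = MTBF/(MTBF+MTTR) = 11243/(11243+60.6) = 0.994639
Series availability: 0.994294 × 0.994639 = 0.98896

0.98896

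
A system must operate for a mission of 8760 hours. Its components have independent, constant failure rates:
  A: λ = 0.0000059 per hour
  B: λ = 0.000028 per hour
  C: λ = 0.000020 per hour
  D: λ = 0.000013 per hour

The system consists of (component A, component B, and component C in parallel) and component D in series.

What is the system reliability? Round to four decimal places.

R(A) = exp(−0.0000059 × 8760) = 0.949629
R(B) = exp(−0.000028 × 8760) = 0.782485
R(C) = exp(−0.000020 × 8760) = 0.839289
R(D) = exp(−0.000013 × 8760) = 0.892365
Parallel (A, B, and C): 1 − (1 − 0.949629)(1 − 0.782485)(1 − 0.839289) = 0.998239
Series ([0.998239] and D): 0.998239 × 0.892365 = 0.8908

0.8908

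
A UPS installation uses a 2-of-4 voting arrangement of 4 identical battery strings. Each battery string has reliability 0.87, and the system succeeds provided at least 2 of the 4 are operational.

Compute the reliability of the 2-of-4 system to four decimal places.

0.9921

R = Σ_{i=2}^{4} C(4,i) p^i (1−p)^{4−i} with p = 0.87
C(4,2)·0.87^2·0.13^2 = 0.076750
C(4,3)·0.87^3·0.13^1 = 0.342422
C(4,4)·0.87^4·0.13^0 = 0.572898
Sum = 0.9921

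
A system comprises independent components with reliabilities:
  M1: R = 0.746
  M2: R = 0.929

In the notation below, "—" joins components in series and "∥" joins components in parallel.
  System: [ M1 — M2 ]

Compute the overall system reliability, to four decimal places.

0.6930

Series (M1 and M2): 0.746000 × 0.929000 = 0.6930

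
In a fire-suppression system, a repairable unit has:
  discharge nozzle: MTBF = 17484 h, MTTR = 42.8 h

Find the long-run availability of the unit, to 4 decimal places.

A(discharge nozzle) = MTBF/(MTBF+MTTR) = 17484/(17484+42.8) = 0.9976

0.9976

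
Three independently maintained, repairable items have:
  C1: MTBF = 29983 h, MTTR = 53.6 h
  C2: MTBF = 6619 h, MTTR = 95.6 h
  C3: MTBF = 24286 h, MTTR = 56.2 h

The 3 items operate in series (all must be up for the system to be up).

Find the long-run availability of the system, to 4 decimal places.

A(C1) = MTBF/(MTBF+MTTR) = 29983/(29983+53.6) = 0.998216
A(C2) = MTBF/(MTBF+MTTR) = 6619/(6619+95.6) = 0.985762
A(C3) = MTBF/(MTBF+MTTR) = 24286/(24286+56.2) = 0.997691
Series availability: 0.998216 × 0.985762 × 0.997691 = 0.9817

0.9817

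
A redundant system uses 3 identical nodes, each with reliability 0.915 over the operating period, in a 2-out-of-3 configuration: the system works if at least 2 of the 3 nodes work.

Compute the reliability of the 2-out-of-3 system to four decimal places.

0.9796

R = Σ_{i=2}^{3} C(3,i) p^i (1−p)^{3−i} with p = 0.915
C(3,2)·0.915^2·0.085^1 = 0.213492
C(3,3)·0.915^3·0.085^0 = 0.766061
Sum = 0.9796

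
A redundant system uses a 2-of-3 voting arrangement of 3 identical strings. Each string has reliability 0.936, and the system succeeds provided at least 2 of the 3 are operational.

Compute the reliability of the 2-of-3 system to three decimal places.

R = Σ_{i=2}^{3} C(3,i) p^i (1−p)^{3−i} with p = 0.936
C(3,2)·0.936^2·0.064^1 = 0.16821
C(3,3)·0.936^3·0.064^0 = 0.82003
Sum = 0.988

0.988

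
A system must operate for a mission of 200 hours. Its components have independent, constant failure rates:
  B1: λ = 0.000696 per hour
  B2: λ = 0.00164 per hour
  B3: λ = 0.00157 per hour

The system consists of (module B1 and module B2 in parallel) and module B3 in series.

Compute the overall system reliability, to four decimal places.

R(B1) = exp(−0.000696 × 200) = 0.870054
R(B2) = exp(−0.00164 × 200) = 0.720363
R(B3) = exp(−0.00157 × 200) = 0.730519
Parallel (B1 and B2): 1 − (1 − 0.870054)(1 − 0.720363) = 0.963662
Series ([0.963662] and B3): 0.963662 × 0.730519 = 0.7040

0.7040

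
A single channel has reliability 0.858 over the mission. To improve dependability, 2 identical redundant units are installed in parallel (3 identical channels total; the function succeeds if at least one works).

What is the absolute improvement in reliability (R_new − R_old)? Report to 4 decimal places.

0.1391

R_before = 0.858
R_after = 1 − (1 − 0.858)^3 = 0.9971
ΔR = 0.9971 − 0.858 = 0.1391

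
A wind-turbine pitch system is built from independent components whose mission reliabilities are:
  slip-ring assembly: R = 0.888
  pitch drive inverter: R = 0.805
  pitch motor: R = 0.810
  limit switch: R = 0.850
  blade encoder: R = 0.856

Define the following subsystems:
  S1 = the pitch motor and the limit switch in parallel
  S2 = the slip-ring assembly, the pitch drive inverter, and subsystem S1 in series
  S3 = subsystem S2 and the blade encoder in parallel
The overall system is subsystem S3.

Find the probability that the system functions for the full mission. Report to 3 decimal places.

0.956

Parallel (pitch motor and limit switch): 1 − (1 − 0.81000)(1 − 0.85000) = 0.97150
Series (slip-ring assembly, pitch drive inverter, and [0.97150]): 0.88800 × 0.80500 × 0.97150 = 0.69447
Parallel ([0.69447] and blade encoder): 1 − (1 − 0.69447)(1 − 0.85600) = 0.956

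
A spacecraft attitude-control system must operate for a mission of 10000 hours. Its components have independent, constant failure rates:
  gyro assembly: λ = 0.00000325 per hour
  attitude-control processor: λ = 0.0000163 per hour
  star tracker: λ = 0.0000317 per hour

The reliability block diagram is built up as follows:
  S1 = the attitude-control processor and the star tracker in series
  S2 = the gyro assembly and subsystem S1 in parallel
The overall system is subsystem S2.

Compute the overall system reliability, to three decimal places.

0.988

R(gyro assembly) = exp(−0.00000325 × 10000) = 0.96802
R(attitude-control processor) = exp(−0.0000163 × 10000) = 0.84959
R(star tracker) = exp(−0.0000317 × 10000) = 0.72833
Series (attitude-control processor and star tracker): 0.84959 × 0.72833 = 0.61878
Parallel (gyro assembly and [0.61878]): 1 − (1 − 0.96802)(1 − 0.61878) = 0.988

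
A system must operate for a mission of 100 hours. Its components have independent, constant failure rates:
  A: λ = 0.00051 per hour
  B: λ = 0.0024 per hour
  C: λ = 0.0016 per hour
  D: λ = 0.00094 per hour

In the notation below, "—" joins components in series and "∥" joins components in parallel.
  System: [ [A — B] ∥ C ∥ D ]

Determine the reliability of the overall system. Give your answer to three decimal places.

0.997

R(A) = exp(−0.00051 × 100) = 0.95028
R(B) = exp(−0.0024 × 100) = 0.78663
R(C) = exp(−0.0016 × 100) = 0.85214
R(D) = exp(−0.00094 × 100) = 0.91028
Series (A and B): 0.95028 × 0.78663 = 0.74752
Parallel ([0.74752], C, and D): 1 − (1 − 0.74752)(1 − 0.85214)(1 − 0.91028) = 0.997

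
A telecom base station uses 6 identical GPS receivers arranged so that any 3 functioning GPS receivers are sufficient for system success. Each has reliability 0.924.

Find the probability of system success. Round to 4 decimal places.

R = Σ_{i=3}^{6} C(6,i) p^i (1−p)^{6−i} with p = 0.924
C(6,3)·0.924^3·0.076^3 = 0.006926
C(6,4)·0.924^4·0.076^2 = 0.063155
C(6,5)·0.924^5·0.076^1 = 0.307132
C(6,6)·0.924^6·0.076^0 = 0.622346
Sum = 0.9996

0.9996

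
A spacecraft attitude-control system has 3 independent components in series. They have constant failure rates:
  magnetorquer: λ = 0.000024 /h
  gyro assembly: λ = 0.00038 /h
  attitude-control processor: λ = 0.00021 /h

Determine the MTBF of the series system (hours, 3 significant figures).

Series of exponential components: λ_sys = Σ λ_i
λ_sys = 0.000024 + 0.00038 + 0.00021 = 6.1400e-04 /h
MTBF = 1 / λ_sys = 1630 h

1630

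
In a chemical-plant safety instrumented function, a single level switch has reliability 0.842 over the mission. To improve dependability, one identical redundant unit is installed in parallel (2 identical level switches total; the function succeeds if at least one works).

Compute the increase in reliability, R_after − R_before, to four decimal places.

0.1330

R_before = 0.842
R_after = 1 − (1 − 0.842)^2 = 0.9750
ΔR = 0.9750 − 0.842 = 0.1330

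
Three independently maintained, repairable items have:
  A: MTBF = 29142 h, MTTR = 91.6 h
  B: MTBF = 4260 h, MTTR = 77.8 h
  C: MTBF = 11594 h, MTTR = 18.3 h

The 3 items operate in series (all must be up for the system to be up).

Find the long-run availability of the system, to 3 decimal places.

A(A) = MTBF/(MTBF+MTTR) = 29142/(29142+91.6) = 0.996867
A(B) = MTBF/(MTBF+MTTR) = 4260/(4260+77.8) = 0.982065
A(C) = MTBF/(MTBF+MTTR) = 11594/(11594+18.3) = 0.998424
Series availability: 0.996867 × 0.982065 × 0.998424 = 0.977

0.977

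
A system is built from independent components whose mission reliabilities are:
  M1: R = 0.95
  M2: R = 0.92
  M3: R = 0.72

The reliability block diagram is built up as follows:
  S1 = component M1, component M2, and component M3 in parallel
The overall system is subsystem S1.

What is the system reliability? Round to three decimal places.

Parallel (M1, M2, and M3): 1 − (1 − 0.95000)(1 − 0.92000)(1 − 0.72000) = 0.999

0.999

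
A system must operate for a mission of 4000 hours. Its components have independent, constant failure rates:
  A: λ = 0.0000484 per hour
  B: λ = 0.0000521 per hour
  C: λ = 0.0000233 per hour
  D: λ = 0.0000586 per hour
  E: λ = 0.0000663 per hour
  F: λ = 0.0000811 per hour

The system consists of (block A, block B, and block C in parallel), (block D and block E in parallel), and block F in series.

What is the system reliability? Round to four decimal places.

0.6857

R(A) = exp(−0.0000484 × 4000) = 0.823987
R(B) = exp(−0.0000521 × 4000) = 0.811882
R(C) = exp(−0.0000233 × 4000) = 0.911011
R(D) = exp(−0.0000586 × 4000) = 0.791045
R(E) = exp(−0.0000663 × 4000) = 0.767053
R(F) = exp(−0.0000811 × 4000) = 0.722961
Parallel (A, B, and C): 1 − (1 − 0.823987)(1 − 0.811882)(1 − 0.911011) = 0.997053
Parallel (D and E): 1 − (1 − 0.791045)(1 − 0.767053) = 0.951325
Series ([0.997053], [0.951325], and F): 0.997053 × 0.951325 × 0.722961 = 0.6857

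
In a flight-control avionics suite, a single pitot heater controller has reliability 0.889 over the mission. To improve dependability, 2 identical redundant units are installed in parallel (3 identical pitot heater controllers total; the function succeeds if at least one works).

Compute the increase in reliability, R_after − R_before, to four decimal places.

R_before = 0.889
R_after = 1 − (1 − 0.889)^3 = 0.9986
ΔR = 0.9986 − 0.889 = 0.1096

0.1096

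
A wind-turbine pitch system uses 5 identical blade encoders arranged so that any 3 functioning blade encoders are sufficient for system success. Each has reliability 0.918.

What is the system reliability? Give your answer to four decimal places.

0.9951

R = Σ_{i=3}^{5} C(5,i) p^i (1−p)^{5−i} with p = 0.918
C(5,3)·0.918^3·0.082^2 = 0.052018
C(5,4)·0.918^4·0.082^1 = 0.291175
C(5,5)·0.918^5·0.082^0 = 0.651949
Sum = 0.9951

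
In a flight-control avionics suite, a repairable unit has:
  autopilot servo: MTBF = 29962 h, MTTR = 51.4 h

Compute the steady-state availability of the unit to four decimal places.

0.9983

A(autopilot servo) = MTBF/(MTBF+MTTR) = 29962/(29962+51.4) = 0.9983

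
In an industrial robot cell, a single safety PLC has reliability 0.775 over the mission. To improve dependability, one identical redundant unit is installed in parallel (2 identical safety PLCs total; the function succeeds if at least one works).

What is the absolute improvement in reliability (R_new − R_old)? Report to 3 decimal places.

0.174

R_before = 0.775
R_after = 1 − (1 − 0.775)^2 = 0.949
ΔR = 0.949 − 0.775 = 0.174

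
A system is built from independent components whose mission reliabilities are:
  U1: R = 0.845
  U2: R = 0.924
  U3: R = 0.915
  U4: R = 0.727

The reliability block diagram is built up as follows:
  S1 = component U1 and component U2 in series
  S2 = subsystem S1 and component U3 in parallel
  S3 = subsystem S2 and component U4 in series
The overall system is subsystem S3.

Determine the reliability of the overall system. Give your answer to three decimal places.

0.713

Series (U1 and U2): 0.84500 × 0.92400 = 0.78078
Parallel ([0.78078] and U3): 1 − (1 − 0.78078)(1 − 0.91500) = 0.98137
Series ([0.98137] and U4): 0.98137 × 0.72700 = 0.713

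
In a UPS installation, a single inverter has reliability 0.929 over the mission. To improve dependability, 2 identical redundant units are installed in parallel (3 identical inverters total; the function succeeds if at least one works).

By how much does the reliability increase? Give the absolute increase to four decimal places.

0.0706

R_before = 0.929
R_after = 1 − (1 − 0.929)^3 = 0.9996
ΔR = 0.9996 − 0.929 = 0.0706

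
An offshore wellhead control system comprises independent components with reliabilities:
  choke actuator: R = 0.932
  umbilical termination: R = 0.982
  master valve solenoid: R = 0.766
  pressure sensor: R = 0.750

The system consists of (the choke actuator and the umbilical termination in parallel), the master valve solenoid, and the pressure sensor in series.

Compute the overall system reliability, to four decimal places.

0.5738

Parallel (choke actuator and umbilical termination): 1 − (1 − 0.932000)(1 − 0.982000) = 0.998776
Series ([0.998776], master valve solenoid, and pressure sensor): 0.998776 × 0.766000 × 0.750000 = 0.5738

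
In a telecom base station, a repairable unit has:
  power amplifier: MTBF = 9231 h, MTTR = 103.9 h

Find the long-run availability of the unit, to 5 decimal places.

0.98887

A(power amplifier) = MTBF/(MTBF+MTTR) = 9231/(9231+103.9) = 0.98887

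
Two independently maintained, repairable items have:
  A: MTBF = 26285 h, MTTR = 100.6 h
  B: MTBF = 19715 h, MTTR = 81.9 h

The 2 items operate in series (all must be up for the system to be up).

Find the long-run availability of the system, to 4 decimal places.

0.9921

A(A) = MTBF/(MTBF+MTTR) = 26285/(26285+100.6) = 0.996187
A(B) = MTBF/(MTBF+MTTR) = 19715/(19715+81.9) = 0.995863
Series availability: 0.996187 × 0.995863 = 0.9921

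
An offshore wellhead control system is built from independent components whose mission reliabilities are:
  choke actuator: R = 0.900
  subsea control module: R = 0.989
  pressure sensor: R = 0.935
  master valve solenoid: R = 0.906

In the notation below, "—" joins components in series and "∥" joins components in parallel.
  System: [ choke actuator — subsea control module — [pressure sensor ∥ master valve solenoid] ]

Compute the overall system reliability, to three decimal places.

Parallel (pressure sensor and master valve solenoid): 1 − (1 − 0.93500)(1 − 0.90600) = 0.99389
Series (choke actuator, subsea control module, and [0.99389]): 0.90000 × 0.98900 × 0.99389 = 0.885

0.885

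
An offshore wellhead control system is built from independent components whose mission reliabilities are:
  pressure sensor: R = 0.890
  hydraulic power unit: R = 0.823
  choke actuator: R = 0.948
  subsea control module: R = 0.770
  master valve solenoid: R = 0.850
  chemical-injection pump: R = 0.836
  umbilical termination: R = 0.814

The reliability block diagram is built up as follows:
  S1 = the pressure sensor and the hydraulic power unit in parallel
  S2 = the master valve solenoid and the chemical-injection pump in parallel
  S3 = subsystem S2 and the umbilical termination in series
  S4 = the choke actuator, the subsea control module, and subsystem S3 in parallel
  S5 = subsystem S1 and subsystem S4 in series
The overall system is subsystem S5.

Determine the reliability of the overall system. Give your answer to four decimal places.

0.9781

Parallel (pressure sensor and hydraulic power unit): 1 − (1 − 0.890000)(1 − 0.823000) = 0.980530
Parallel (master valve solenoid and chemical-injection pump): 1 − (1 − 0.850000)(1 − 0.836000) = 0.975400
Series ([0.975400] and umbilical termination): 0.975400 × 0.814000 = 0.793976
Parallel (choke actuator, subsea control module, and [0.793976]): 1 − (1 − 0.948000)(1 − 0.770000)(1 − 0.793976) = 0.997536
Series ([0.980530] and [0.997536]): 0.980530 × 0.997536 = 0.9781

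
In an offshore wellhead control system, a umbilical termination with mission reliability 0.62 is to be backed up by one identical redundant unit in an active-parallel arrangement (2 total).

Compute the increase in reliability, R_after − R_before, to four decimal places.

R_before = 0.62
R_after = 1 − (1 − 0.62)^2 = 0.8556
ΔR = 0.8556 − 0.62 = 0.2356

0.2356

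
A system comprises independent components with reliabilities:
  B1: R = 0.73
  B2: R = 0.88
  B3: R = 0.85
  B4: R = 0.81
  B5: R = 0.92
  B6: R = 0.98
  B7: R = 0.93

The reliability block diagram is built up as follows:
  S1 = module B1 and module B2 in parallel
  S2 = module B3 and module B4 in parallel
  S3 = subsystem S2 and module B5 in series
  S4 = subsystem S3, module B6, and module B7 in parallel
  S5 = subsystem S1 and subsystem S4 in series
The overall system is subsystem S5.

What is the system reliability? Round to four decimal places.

Parallel (B1 and B2): 1 − (1 − 0.730000)(1 − 0.880000) = 0.967600
Parallel (B3 and B4): 1 − (1 − 0.850000)(1 − 0.810000) = 0.971500
Series ([0.971500] and B5): 0.971500 × 0.920000 = 0.893780
Parallel ([0.893780], B6, and B7): 1 − (1 − 0.893780)(1 − 0.980000)(1 − 0.930000) = 0.999851
Series ([0.967600] and [0.999851]): 0.967600 × 0.999851 = 0.9675

0.9675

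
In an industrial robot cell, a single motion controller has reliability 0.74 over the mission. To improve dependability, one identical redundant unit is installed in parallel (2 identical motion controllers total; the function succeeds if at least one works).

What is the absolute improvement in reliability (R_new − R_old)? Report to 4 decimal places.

0.1924

R_before = 0.74
R_after = 1 − (1 − 0.74)^2 = 0.9324
ΔR = 0.9324 − 0.74 = 0.1924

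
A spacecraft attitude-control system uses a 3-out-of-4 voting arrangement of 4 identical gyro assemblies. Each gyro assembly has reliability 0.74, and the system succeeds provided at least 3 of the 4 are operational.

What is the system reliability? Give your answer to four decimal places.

0.7213

R = Σ_{i=3}^{4} C(4,i) p^i (1−p)^{4−i} with p = 0.74
C(4,3)·0.74^3·0.26^1 = 0.421433
C(4,4)·0.74^4·0.26^0 = 0.299866
Sum = 0.7213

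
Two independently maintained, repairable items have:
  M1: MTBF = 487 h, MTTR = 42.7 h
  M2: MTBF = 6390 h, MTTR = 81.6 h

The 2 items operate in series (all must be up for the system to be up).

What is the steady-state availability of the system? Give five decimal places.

A(M1) = MTBF/(MTBF+MTTR) = 487/(487+42.7) = 0.919388
A(M2) = MTBF/(MTBF+MTTR) = 6390/(6390+81.6) = 0.987391
Series availability: 0.919388 × 0.987391 = 0.90780

0.90780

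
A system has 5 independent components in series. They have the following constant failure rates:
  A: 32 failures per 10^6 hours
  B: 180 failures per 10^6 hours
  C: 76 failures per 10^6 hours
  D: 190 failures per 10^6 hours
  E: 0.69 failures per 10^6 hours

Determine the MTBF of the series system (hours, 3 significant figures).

2090

Series of exponential components: λ_sys = Σ λ_i
λ_sys = 0.000032 + 0.00018 + 0.000076 + 0.00019 + 0.00000069 = 4.7869e-04 /h
MTBF = 1 / λ_sys = 2090 h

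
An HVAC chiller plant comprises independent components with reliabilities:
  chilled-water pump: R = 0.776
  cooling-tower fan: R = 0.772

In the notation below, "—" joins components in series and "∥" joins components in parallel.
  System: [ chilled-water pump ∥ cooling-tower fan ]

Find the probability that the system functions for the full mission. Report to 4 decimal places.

Parallel (chilled-water pump and cooling-tower fan): 1 − (1 − 0.776000)(1 − 0.772000) = 0.9489

0.9489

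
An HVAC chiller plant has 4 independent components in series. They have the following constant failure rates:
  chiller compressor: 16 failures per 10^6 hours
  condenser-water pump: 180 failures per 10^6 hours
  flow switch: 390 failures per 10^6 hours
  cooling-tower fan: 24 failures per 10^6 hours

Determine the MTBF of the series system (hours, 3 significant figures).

Series of exponential components: λ_sys = Σ λ_i
λ_sys = 0.000016 + 0.00018 + 0.00039 + 0.000024 = 6.1000e-04 /h
MTBF = 1 / λ_sys = 1640 h

1640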